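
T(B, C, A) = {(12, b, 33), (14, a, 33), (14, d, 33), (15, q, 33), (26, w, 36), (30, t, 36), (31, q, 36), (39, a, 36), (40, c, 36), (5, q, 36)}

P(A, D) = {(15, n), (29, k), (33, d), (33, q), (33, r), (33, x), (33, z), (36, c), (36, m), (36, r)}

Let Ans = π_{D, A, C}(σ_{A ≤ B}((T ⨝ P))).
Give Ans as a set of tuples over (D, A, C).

{(c, 36, a), (c, 36, c), (m, 36, a), (m, 36, c), (r, 36, a), (r, 36, c)}

T ⋈ P (natural join on A): {(12, b, 33, d), (12, b, 33, q), (12, b, 33, r), (12, b, 33, x), (12, b, 33, z), (14, a, 33, d), (14, a, 33, q), (14, a, 33, r), (14, a, 33, x), (14, a, 33, z), (14, d, 33, d), (14, d, 33, q), (14, d, 33, r), (14, d, 33, x), (14, d, 33, z), (15, q, 33, d), (15, q, 33, q), (15, q, 33, r), (15, q, 33, x), (15, q, 33, z), (26, w, 36, c), (26, w, 36, m), (26, w, 36, r), (30, t, 36, c), (30, t, 36, m), (30, t, 36, r), (31, q, 36, c), (31, q, 36, m), (31, q, 36, r), (39, a, 36, c), (39, a, 36, m), (39, a, 36, r), (40, c, 36, c), (40, c, 36, m), (40, c, 36, r), (5, q, 36, c), (5, q, 36, m), (5, q, 36, r)}
Selection A ≤ B: {(39, a, 36, c), (39, a, 36, m), (39, a, 36, r), (40, c, 36, c), (40, c, 36, m), (40, c, 36, r)}
π_{D, A, C} gives {(c, 36, a), (c, 36, c), (m, 36, a), (m, 36, c), (r, 36, a), (r, 36, c)}.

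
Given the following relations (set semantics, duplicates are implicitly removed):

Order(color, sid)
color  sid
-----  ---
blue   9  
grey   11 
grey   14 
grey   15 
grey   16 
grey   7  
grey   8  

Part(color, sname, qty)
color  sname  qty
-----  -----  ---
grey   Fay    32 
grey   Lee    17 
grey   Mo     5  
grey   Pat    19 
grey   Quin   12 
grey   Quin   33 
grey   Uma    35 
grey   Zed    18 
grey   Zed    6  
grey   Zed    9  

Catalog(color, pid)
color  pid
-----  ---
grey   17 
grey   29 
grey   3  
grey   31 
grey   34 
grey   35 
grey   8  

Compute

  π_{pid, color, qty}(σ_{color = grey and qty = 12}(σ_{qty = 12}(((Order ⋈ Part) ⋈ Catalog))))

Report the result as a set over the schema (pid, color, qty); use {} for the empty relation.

{(17, grey, 12), (29, grey, 12), (3, grey, 12), (31, grey, 12), (34, grey, 12), (35, grey, 12), (8, grey, 12)}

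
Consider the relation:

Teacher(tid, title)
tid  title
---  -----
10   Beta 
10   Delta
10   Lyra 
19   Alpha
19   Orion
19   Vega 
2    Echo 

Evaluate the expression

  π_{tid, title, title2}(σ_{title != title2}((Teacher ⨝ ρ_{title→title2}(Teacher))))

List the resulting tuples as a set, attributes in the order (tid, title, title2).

{(10, Beta, Delta), (10, Beta, Lyra), (10, Delta, Beta), (10, Delta, Lyra), (10, Lyra, Beta), (10, Lyra, Delta), (19, Alpha, Orion), (19, Alpha, Vega), (19, Orion, Alpha), (19, Orion, Vega), (19, Vega, Alpha), (19, Vega, Orion)}

ρ[title→title2]: schema becomes (tid, title2); tuples unchanged.
Teacher ⋈ ρ_{title→title2}(Teacher) (natural join on tid): {(10, Beta, Beta), (10, Beta, Delta), (10, Beta, Lyra), (10, Delta, Beta), (10, Delta, Delta), (10, Delta, Lyra), (10, Lyra, Beta), (10, Lyra, Delta), (10, Lyra, Lyra), (19, Alpha, Alpha), (19, Alpha, Orion), (19, Alpha, Vega), (19, Orion, Alpha), (19, Orion, Orion), (19, Orion, Vega), (19, Vega, Alpha), (19, Vega, Orion), (19, Vega, Vega), (2, Echo, Echo)}
Selection title != title2: {(10, Beta, Delta), (10, Beta, Lyra), (10, Delta, Beta), (10, Delta, Lyra), (10, Lyra, Beta), (10, Lyra, Delta), (19, Alpha, Orion), (19, Alpha, Vega), (19, Orion, Alpha), (19, Orion, Vega), (19, Vega, Alpha), (19, Vega, Orion)}
Keep only column(s) tid, title, title2: {(10, Beta, Delta), (10, Beta, Lyra), (10, Delta, Beta), (10, Delta, Lyra), (10, Lyra, Beta), (10, Lyra, Delta), (19, Alpha, Orion), (19, Alpha, Vega), (19, Orion, Alpha), (19, Orion, Vega), (19, Vega, Alpha), (19, Vega, Orion)}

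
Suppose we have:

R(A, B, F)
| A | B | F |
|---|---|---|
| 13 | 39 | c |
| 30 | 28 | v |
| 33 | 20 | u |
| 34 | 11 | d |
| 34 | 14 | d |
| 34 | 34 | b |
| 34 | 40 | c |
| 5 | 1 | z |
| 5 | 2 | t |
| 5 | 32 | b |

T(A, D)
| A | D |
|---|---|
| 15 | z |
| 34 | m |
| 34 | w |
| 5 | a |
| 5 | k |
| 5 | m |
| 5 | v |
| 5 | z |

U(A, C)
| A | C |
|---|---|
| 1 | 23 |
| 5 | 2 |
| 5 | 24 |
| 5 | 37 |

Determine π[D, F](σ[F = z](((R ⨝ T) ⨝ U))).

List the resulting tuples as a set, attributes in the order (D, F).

{(a, z), (k, z), (m, z), (v, z), (z, z)}

R ⋈ T (natural join on A): {(34, 11, d, m), (34, 11, d, w), (34, 14, d, m), (34, 14, d, w), (34, 34, b, m), (34, 34, b, w), (34, 40, c, m), (34, 40, c, w), (5, 1, z, a), (5, 1, z, k), (5, 1, z, m), (5, 1, z, v), (5, 1, z, z), (5, 2, t, a), (5, 2, t, k), (5, 2, t, m), (5, 2, t, v), (5, 2, t, z), (5, 32, b, a), (5, 32, b, k), (5, 32, b, m), (5, 32, b, v), (5, 32, b, z)}
(R ⨝ T) ⋈ U (natural join on A): {(5, 1, z, a, 2), (5, 1, z, a, 24), (5, 1, z, a, 37), (5, 1, z, k, 2), (5, 1, z, k, 24), (5, 1, z, k, 37), (5, 1, z, m, 2), (5, 1, z, m, 24), (5, 1, z, m, 37), (5, 1, z, v, 2), (5, 1, z, v, 24), (5, 1, z, v, 37), (5, 1, z, z, 2), (5, 1, z, z, 24), (5, 1, z, z, 37), (5, 2, t, a, 2), (5, 2, t, a, 24), (5, 2, t, a, 37), (5, 2, t, k, 2), (5, 2, t, k, 24), (5, 2, t, k, 37), (5, 2, t, m, 2), (5, 2, t, m, 24), (5, 2, t, m, 37), (5, 2, t, v, 2), (5, 2, t, v, 24), (5, 2, t, v, 37), (5, 2, t, z, 2), (5, 2, t, z, 24), (5, 2, t, z, 37), (5, 32, b, a, 2), (5, 32, b, a, 24), (5, 32, b, a, 37), (5, 32, b, k, 2), (5, 32, b, k, 24), (5, 32, b, k, 37), (5, 32, b, m, 2), (5, 32, b, m, 24), (5, 32, b, m, 37), (5, 32, b, v, 2), (5, 32, b, v, 24), (5, 32, b, v, 37), (5, 32, b, z, 2), (5, 32, b, z, 24), (5, 32, b, z, 37)}
Apply σ_{F = z}; surviving tuples: {(5, 1, z, a, 2), (5, 1, z, a, 24), (5, 1, z, a, 37), (5, 1, z, k, 2), (5, 1, z, k, 24), (5, 1, z, k, 37), (5, 1, z, m, 2), (5, 1, z, m, 24), (5, 1, z, m, 37), (5, 1, z, v, 2), (5, 1, z, v, 24), (5, 1, z, v, 37), (5, 1, z, z, 2), (5, 1, z, z, 24), (5, 1, z, z, 37)}
Projecting to D, F (10 duplicate(s) eliminated): {(a, z), (k, z), (m, z), (v, z), (z, z)}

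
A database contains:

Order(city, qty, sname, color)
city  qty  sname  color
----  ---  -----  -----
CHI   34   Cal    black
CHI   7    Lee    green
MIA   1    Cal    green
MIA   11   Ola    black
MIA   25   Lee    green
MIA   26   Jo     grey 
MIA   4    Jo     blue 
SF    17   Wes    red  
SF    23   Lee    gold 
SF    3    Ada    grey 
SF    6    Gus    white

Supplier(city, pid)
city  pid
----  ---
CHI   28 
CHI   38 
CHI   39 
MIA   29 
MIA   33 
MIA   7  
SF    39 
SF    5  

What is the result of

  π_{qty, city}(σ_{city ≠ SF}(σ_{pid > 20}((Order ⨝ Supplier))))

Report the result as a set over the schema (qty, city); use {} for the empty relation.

{(1, MIA), (11, MIA), (25, MIA), (26, MIA), (34, CHI), (4, MIA), (7, CHI)}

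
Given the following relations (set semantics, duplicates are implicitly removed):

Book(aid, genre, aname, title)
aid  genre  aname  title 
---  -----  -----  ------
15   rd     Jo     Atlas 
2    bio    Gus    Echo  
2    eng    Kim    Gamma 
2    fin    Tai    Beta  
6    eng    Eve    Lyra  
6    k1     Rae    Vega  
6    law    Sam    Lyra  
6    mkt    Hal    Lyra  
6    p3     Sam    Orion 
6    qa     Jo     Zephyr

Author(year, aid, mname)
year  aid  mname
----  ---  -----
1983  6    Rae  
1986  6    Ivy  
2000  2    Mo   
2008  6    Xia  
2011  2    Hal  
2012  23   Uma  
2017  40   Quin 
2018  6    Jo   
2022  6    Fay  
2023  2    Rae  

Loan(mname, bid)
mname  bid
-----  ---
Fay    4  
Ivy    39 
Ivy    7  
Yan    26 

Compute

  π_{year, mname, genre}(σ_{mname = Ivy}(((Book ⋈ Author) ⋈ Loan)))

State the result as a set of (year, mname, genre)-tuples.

Book ⋈ Author (natural join on aid): {(2, bio, Gus, Echo, 2000, Mo), (2, bio, Gus, Echo, 2011, Hal), (2, bio, Gus, Echo, 2023, Rae), (2, eng, Kim, Gamma, 2000, Mo), (2, eng, Kim, Gamma, 2011, Hal), (2, eng, Kim, Gamma, 2023, Rae), (2, fin, Tai, Beta, 2000, Mo), (2, fin, Tai, Beta, 2011, Hal), (2, fin, Tai, Beta, 2023, Rae), (6, eng, Eve, Lyra, 1983, Rae), (6, eng, Eve, Lyra, 1986, Ivy), (6, eng, Eve, Lyra, 2008, Xia), (6, eng, Eve, Lyra, 2018, Jo), (6, eng, Eve, Lyra, 2022, Fay), (6, k1, Rae, Vega, 1983, Rae), (6, k1, Rae, Vega, 1986, Ivy), (6, k1, Rae, Vega, 2008, Xia), (6, k1, Rae, Vega, 2018, Jo), (6, k1, Rae, Vega, 2022, Fay), (6, law, Sam, Lyra, 1983, Rae), (6, law, Sam, Lyra, 1986, Ivy), (6, law, Sam, Lyra, 2008, Xia), (6, law, Sam, Lyra, 2018, Jo), (6, law, Sam, Lyra, 2022, Fay), (6, mkt, Hal, Lyra, 1983, Rae), (6, mkt, Hal, Lyra, 1986, Ivy), (6, mkt, Hal, Lyra, 2008, Xia), (6, mkt, Hal, Lyra, 2018, Jo), (6, mkt, Hal, Lyra, 2022, Fay), (6, p3, Sam, Orion, 1983, Rae), (6, p3, Sam, Orion, 1986, Ivy), (6, p3, Sam, Orion, 2008, Xia), (6, p3, Sam, Orion, 2018, Jo), (6, p3, Sam, Orion, 2022, Fay), (6, qa, Jo, Zephyr, 1983, Rae), (6, qa, Jo, Zephyr, 1986, Ivy), (6, qa, Jo, Zephyr, 2008, Xia), (6, qa, Jo, Zephyr, 2018, Jo), (6, qa, Jo, Zephyr, 2022, Fay)}
(Book ⋈ Author) ⋈ Loan (natural join on mname): {(6, eng, Eve, Lyra, 1986, Ivy, 39), (6, eng, Eve, Lyra, 1986, Ivy, 7), (6, eng, Eve, Lyra, 2022, Fay, 4), (6, k1, Rae, Vega, 1986, Ivy, 39), (6, k1, Rae, Vega, 1986, Ivy, 7), (6, k1, Rae, Vega, 2022, Fay, 4), (6, law, Sam, Lyra, 1986, Ivy, 39), (6, law, Sam, Lyra, 1986, Ivy, 7), (6, law, Sam, Lyra, 2022, Fay, 4), (6, mkt, Hal, Lyra, 1986, Ivy, 39), (6, mkt, Hal, Lyra, 1986, Ivy, 7), (6, mkt, Hal, Lyra, 2022, Fay, 4), (6, p3, Sam, Orion, 1986, Ivy, 39), (6, p3, Sam, Orion, 1986, Ivy, 7), (6, p3, Sam, Orion, 2022, Fay, 4), (6, qa, Jo, Zephyr, 1986, Ivy, 39), (6, qa, Jo, Zephyr, 1986, Ivy, 7), (6, qa, Jo, Zephyr, 2022, Fay, 4)}
Apply σ_{mname = Ivy}; surviving tuples: {(6, eng, Eve, Lyra, 1986, Ivy, 39), (6, eng, Eve, Lyra, 1986, Ivy, 7), (6, k1, Rae, Vega, 1986, Ivy, 39), (6, k1, Rae, Vega, 1986, Ivy, 7), (6, law, Sam, Lyra, 1986, Ivy, 39), (6, law, Sam, Lyra, 1986, Ivy, 7), (6, mkt, Hal, Lyra, 1986, Ivy, 39), (6, mkt, Hal, Lyra, 1986, Ivy, 7), (6, p3, Sam, Orion, 1986, Ivy, 39), (6, p3, Sam, Orion, 1986, Ivy, 7), (6, qa, Jo, Zephyr, 1986, Ivy, 39), (6, qa, Jo, Zephyr, 1986, Ivy, 7)}
π_{year, mname, genre} gives {(1986, Ivy, eng), (1986, Ivy, k1), (1986, Ivy, law), (1986, Ivy, mkt), (1986, Ivy, p3), (1986, Ivy, qa)} (6 duplicate(s) eliminated).

{(1986, Ivy, eng), (1986, Ivy, k1), (1986, Ivy, law), (1986, Ivy, mkt), (1986, Ivy, p3), (1986, Ivy, qa)}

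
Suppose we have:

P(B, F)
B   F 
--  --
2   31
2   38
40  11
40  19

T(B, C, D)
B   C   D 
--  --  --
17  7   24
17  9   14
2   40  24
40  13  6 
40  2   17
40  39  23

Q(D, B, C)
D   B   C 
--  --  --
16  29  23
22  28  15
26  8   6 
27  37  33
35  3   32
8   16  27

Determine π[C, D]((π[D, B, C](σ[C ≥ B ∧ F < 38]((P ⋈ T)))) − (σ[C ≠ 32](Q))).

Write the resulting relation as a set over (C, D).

{(40, 24)}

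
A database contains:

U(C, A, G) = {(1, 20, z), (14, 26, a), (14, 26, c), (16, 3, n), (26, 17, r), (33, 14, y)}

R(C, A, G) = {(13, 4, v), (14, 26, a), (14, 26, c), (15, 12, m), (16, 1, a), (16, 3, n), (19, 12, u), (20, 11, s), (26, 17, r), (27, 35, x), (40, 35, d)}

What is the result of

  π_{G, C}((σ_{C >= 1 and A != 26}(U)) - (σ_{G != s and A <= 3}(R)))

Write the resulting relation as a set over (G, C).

Apply σ_{C >= 1 and A != 26}; surviving tuples: {(1, 20, z), (16, 3, n), (26, 17, r), (33, 14, y)}
Apply σ_{G != s and A <= 3}; surviving tuples: {(16, 1, a), (16, 3, n)}
Difference: {(1, 20, z), (16, 3, n), (26, 17, r), (33, 14, y)} with {(16, 1, a), (16, 3, n)} → {(1, 20, z), (26, 17, r), (33, 14, y)}
π[G, C]: project onto (G, C) → {(r, 26), (y, 33), (z, 1)}

{(r, 26), (y, 33), (z, 1)}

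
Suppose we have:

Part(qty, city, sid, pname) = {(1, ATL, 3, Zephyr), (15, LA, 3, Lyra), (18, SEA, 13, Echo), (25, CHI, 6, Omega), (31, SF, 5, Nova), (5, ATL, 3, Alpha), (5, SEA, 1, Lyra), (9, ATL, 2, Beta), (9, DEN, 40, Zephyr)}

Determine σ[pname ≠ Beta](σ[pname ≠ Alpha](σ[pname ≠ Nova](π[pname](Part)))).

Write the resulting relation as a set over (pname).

π[pname]: project onto (pname) (2 duplicate(s) eliminated) → {Alpha, Beta, Echo, Lyra, Nova, Omega, Zephyr}
Filtering on pname ≠ Nova leaves {Alpha, Beta, Echo, Lyra, Omega, Zephyr}.
Filtering on pname ≠ Alpha leaves {Beta, Echo, Lyra, Omega, Zephyr}.
Filtering on pname ≠ Beta leaves {Echo, Lyra, Omega, Zephyr}.

{Echo, Lyra, Omega, Zephyr}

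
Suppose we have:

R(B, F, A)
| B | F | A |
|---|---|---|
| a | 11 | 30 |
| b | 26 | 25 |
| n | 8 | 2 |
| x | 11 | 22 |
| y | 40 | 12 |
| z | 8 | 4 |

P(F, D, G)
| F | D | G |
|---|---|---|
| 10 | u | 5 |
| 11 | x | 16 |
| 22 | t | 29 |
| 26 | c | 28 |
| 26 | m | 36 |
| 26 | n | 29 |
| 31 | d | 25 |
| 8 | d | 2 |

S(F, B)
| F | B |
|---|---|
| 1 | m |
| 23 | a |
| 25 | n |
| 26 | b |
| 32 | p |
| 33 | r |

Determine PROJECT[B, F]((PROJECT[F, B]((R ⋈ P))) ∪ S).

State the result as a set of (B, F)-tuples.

Natural join on F: {(a, 11, 30, x, 16), (b, 26, 25, c, 28), (b, 26, 25, m, 36), (b, 26, 25, n, 29), (n, 8, 2, d, 2), (x, 11, 22, x, 16), (z, 8, 4, d, 2)}
Projecting to F, B (2 duplicate(s) eliminated): {(11, a), (11, x), (26, b), (8, n), (8, z)}
Set union of the two operands is {(1, m), (11, a), (11, x), (23, a), (25, n), (26, b), (32, p), (33, r), (8, n), (8, z)}.
Projecting to B, F: {(a, 11), (a, 23), (b, 26), (m, 1), (n, 25), (n, 8), (p, 32), (r, 33), (x, 11), (z, 8)}

{(a, 11), (a, 23), (b, 26), (m, 1), (n, 25), (n, 8), (p, 32), (r, 33), (x, 11), (z, 8)}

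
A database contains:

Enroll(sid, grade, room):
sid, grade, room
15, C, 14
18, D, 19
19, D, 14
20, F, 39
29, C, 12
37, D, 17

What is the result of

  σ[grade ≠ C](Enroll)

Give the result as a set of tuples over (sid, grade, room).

{(18, D, 19), (19, D, 14), (20, F, 39), (37, D, 17)}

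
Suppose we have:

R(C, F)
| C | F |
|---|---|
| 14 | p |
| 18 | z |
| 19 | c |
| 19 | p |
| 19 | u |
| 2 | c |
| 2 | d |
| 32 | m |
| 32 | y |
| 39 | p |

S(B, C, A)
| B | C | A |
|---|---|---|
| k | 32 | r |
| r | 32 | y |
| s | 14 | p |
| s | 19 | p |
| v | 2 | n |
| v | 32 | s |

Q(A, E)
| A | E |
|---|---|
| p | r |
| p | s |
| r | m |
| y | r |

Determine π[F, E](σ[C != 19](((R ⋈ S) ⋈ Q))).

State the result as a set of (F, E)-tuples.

Natural join on C: {(14, p, s, p), (19, c, s, p), (19, p, s, p), (19, u, s, p), (2, c, v, n), (2, d, v, n), (32, m, k, r), (32, m, r, y), (32, m, v, s), (32, y, k, r), (32, y, r, y), (32, y, v, s)}
Natural join on A: {(14, p, s, p, r), (14, p, s, p, s), (19, c, s, p, r), (19, c, s, p, s), (19, p, s, p, r), (19, p, s, p, s), (19, u, s, p, r), (19, u, s, p, s), (32, m, k, r, m), (32, m, r, y, r), (32, y, k, r, m), (32, y, r, y, r)}
Filtering on C != 19 leaves {(14, p, s, p, r), (14, p, s, p, s), (32, m, k, r, m), (32, m, r, y, r), (32, y, k, r, m), (32, y, r, y, r)}.
π[F, E]: project onto (F, E) → {(m, m), (m, r), (p, r), (p, s), (y, m), (y, r)}

{(m, m), (m, r), (p, r), (p, s), (y, m), (y, r)}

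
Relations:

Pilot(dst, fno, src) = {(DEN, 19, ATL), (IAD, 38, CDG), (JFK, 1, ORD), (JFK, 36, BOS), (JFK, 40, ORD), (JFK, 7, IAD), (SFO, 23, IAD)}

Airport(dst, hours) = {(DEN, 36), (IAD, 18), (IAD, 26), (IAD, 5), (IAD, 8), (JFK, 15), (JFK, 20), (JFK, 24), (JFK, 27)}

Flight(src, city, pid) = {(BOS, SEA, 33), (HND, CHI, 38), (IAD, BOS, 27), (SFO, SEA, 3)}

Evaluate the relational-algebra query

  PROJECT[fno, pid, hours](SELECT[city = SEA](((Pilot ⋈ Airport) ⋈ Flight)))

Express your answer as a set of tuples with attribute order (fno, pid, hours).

Pilot ⋈ Airport (natural join on dst): {(DEN, 19, ATL, 36), (IAD, 38, CDG, 18), (IAD, 38, CDG, 26), (IAD, 38, CDG, 5), (IAD, 38, CDG, 8), (JFK, 1, ORD, 15), (JFK, 1, ORD, 20), (JFK, 1, ORD, 24), (JFK, 1, ORD, 27), (JFK, 36, BOS, 15), (JFK, 36, BOS, 20), (JFK, 36, BOS, 24), (JFK, 36, BOS, 27), (JFK, 40, ORD, 15), (JFK, 40, ORD, 20), (JFK, 40, ORD, 24), (JFK, 40, ORD, 27), (JFK, 7, IAD, 15), (JFK, 7, IAD, 20), (JFK, 7, IAD, 24), (JFK, 7, IAD, 27)}
(Pilot ⋈ Airport) ⋈ Flight (natural join on src): {(JFK, 36, BOS, 15, SEA, 33), (JFK, 36, BOS, 20, SEA, 33), (JFK, 36, BOS, 24, SEA, 33), (JFK, 36, BOS, 27, SEA, 33), (JFK, 7, IAD, 15, BOS, 27), (JFK, 7, IAD, 20, BOS, 27), (JFK, 7, IAD, 24, BOS, 27), (JFK, 7, IAD, 27, BOS, 27)}
σ[city = SEA]: keep tuples satisfying city = SEA → {(JFK, 36, BOS, 15, SEA, 33), (JFK, 36, BOS, 20, SEA, 33), (JFK, 36, BOS, 24, SEA, 33), (JFK, 36, BOS, 27, SEA, 33)}
Projecting to fno, pid, hours: {(36, 33, 15), (36, 33, 20), (36, 33, 24), (36, 33, 27)}

{(36, 33, 15), (36, 33, 20), (36, 33, 24), (36, 33, 27)}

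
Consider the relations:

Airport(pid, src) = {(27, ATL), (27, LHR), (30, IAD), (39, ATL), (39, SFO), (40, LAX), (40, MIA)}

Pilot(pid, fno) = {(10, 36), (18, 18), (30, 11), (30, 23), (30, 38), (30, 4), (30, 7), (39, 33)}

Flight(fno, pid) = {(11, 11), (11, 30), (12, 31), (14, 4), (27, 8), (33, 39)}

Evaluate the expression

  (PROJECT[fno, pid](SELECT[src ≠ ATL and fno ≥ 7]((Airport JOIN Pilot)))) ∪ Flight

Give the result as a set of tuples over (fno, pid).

{(11, 11), (11, 30), (12, 31), (14, 4), (23, 30), (27, 8), (33, 39), (38, 30), (7, 30)}

Airport ⋈ Pilot (natural join on pid): {(30, IAD, 11), (30, IAD, 23), (30, IAD, 38), (30, IAD, 4), (30, IAD, 7), (39, ATL, 33), (39, SFO, 33)}
Filtering on src ≠ ATL and fno ≥ 7 leaves {(30, IAD, 11), (30, IAD, 23), (30, IAD, 38), (30, IAD, 7), (39, SFO, 33)}.
π[fno, pid]: project onto (fno, pid) → {(11, 30), (23, 30), (33, 39), (38, 30), (7, 30)}
Union: {(11, 30), (23, 30), (33, 39), (38, 30), (7, 30)} with {(11, 11), (11, 30), (12, 31), (14, 4), (27, 8), (33, 39)} → {(11, 11), (11, 30), (12, 31), (14, 4), (23, 30), (27, 8), (33, 39), (38, 30), (7, 30)}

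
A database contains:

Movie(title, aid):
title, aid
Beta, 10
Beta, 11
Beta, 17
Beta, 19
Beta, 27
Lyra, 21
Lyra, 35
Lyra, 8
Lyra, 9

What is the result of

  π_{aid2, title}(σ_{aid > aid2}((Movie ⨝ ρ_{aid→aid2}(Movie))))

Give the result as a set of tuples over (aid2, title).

ρ[aid→aid2]: schema becomes (title, aid2); tuples unchanged.
Movie ⋈ ρ_{aid→aid2}(Movie) (natural join on title): {(Beta, 10, 10), (Beta, 10, 11), (Beta, 10, 17), (Beta, 10, 19), (Beta, 10, 27), (Beta, 11, 10), (Beta, 11, 11), (Beta, 11, 17), (Beta, 11, 19), (Beta, 11, 27), (Beta, 17, 10), (Beta, 17, 11), (Beta, 17, 17), (Beta, 17, 19), (Beta, 17, 27), (Beta, 19, 10), (Beta, 19, 11), (Beta, 19, 17), (Beta, 19, 19), (Beta, 19, 27), (Beta, 27, 10), (Beta, 27, 11), (Beta, 27, 17), (Beta, 27, 19), (Beta, 27, 27), (Lyra, 21, 21), (Lyra, 21, 35), (Lyra, 21, 8), (Lyra, 21, 9), (Lyra, 35, 21), (Lyra, 35, 35), (Lyra, 35, 8), (Lyra, 35, 9), (Lyra, 8, 21), (Lyra, 8, 35), (Lyra, 8, 8), (Lyra, 8, 9), (Lyra, 9, 21), (Lyra, 9, 35), (Lyra, 9, 8), (Lyra, 9, 9)}
Filtering on aid > aid2 leaves {(Beta, 11, 10), (Beta, 17, 10), (Beta, 17, 11), (Beta, 19, 10), (Beta, 19, 11), (Beta, 19, 17), (Beta, 27, 10), (Beta, 27, 11), (Beta, 27, 17), (Beta, 27, 19), (Lyra, 21, 8), (Lyra, 21, 9), (Lyra, 35, 21), (Lyra, 35, 8), (Lyra, 35, 9), (Lyra, 9, 8)}.
Keep only column(s) aid2, title (9 duplicate(s) eliminated): {(10, Beta), (11, Beta), (17, Beta), (19, Beta), (21, Lyra), (8, Lyra), (9, Lyra)}

{(10, Beta), (11, Beta), (17, Beta), (19, Beta), (21, Lyra), (8, Lyra), (9, Lyra)}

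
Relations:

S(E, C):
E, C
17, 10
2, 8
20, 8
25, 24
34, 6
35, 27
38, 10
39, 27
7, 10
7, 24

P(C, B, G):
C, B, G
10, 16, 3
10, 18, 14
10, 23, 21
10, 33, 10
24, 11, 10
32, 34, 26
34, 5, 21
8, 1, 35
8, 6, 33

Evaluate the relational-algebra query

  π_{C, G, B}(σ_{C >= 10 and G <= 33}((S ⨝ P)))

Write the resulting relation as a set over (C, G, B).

{(10, 10, 33), (10, 14, 18), (10, 21, 23), (10, 3, 16), (24, 10, 11)}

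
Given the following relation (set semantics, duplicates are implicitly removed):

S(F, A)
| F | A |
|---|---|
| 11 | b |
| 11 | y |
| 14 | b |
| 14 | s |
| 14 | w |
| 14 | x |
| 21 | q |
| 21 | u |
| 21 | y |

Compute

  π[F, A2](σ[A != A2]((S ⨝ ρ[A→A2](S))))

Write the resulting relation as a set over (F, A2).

ρ[A→A2]: schema becomes (F, A2); tuples unchanged.
Joining S and ρ[A→A2](S) on F yields {(11, b, b), (11, b, y), (11, y, b), (11, y, y), (14, b, b), (14, b, s), (14, b, w), (14, b, x), (14, s, b), (14, s, s), (14, s, w), (14, s, x), (14, w, b), (14, w, s), (14, w, w), (14, w, x), (14, x, b), (14, x, s), (14, x, w), (14, x, x), (21, q, q), (21, q, u), (21, q, y), (21, u, q), (21, u, u), (21, u, y), (21, y, q), (21, y, u), (21, y, y)}.
Apply σ_{A != A2}; surviving tuples: {(11, b, y), (11, y, b), (14, b, s), (14, b, w), (14, b, x), (14, s, b), (14, s, w), (14, s, x), (14, w, b), (14, w, s), (14, w, x), (14, x, b), (14, x, s), (14, x, w), (21, q, u), (21, q, y), (21, u, q), (21, u, y), (21, y, q), (21, y, u)}
Keep only column(s) F, A2 (11 duplicate(s) eliminated): {(11, b), (11, y), (14, b), (14, s), (14, w), (14, x), (21, q), (21, u), (21, y)}

{(11, b), (11, y), (14, b), (14, s), (14, w), (14, x), (21, q), (21, u), (21, y)}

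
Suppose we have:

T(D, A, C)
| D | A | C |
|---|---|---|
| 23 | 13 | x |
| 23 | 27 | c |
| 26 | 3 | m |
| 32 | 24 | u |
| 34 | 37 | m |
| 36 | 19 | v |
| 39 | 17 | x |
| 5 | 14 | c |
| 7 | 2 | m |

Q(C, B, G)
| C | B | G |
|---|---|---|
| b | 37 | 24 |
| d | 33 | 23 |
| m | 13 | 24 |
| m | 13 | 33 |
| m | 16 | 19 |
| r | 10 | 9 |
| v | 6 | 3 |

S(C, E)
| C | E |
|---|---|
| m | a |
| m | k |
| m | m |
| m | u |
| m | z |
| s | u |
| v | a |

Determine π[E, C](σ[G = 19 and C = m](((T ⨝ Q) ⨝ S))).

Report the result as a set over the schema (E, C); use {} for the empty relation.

T ⋈ Q (natural join on C): {(26, 3, m, 13, 24), (26, 3, m, 13, 33), (26, 3, m, 16, 19), (34, 37, m, 13, 24), (34, 37, m, 13, 33), (34, 37, m, 16, 19), (36, 19, v, 6, 3), (7, 2, m, 13, 24), (7, 2, m, 13, 33), (7, 2, m, 16, 19)}
(T ⨝ Q) ⋈ S (natural join on C): {(26, 3, m, 13, 24, a), (26, 3, m, 13, 24, k), (26, 3, m, 13, 24, m), (26, 3, m, 13, 24, u), (26, 3, m, 13, 24, z), (26, 3, m, 13, 33, a), (26, 3, m, 13, 33, k), (26, 3, m, 13, 33, m), (26, 3, m, 13, 33, u), (26, 3, m, 13, 33, z), (26, 3, m, 16, 19, a), (26, 3, m, 16, 19, k), (26, 3, m, 16, 19, m), (26, 3, m, 16, 19, u), (26, 3, m, 16, 19, z), (34, 37, m, 13, 24, a), (34, 37, m, 13, 24, k), (34, 37, m, 13, 24, m), (34, 37, m, 13, 24, u), (34, 37, m, 13, 24, z), (34, 37, m, 13, 33, a), (34, 37, m, 13, 33, k), (34, 37, m, 13, 33, m), (34, 37, m, 13, 33, u), (34, 37, m, 13, 33, z), (34, 37, m, 16, 19, a), (34, 37, m, 16, 19, k), (34, 37, m, 16, 19, m), (34, 37, m, 16, 19, u), (34, 37, m, 16, 19, z), (36, 19, v, 6, 3, a), (7, 2, m, 13, 24, a), (7, 2, m, 13, 24, k), (7, 2, m, 13, 24, m), (7, 2, m, 13, 24, u), (7, 2, m, 13, 24, z), (7, 2, m, 13, 33, a), (7, 2, m, 13, 33, k), (7, 2, m, 13, 33, m), (7, 2, m, 13, 33, u), (7, 2, m, 13, 33, z), (7, 2, m, 16, 19, a), (7, 2, m, 16, 19, k), (7, 2, m, 16, 19, m), (7, 2, m, 16, 19, u), (7, 2, m, 16, 19, z)}
Apply σ_{G = 19 and C = m}; surviving tuples: {(26, 3, m, 16, 19, a), (26, 3, m, 16, 19, k), (26, 3, m, 16, 19, m), (26, 3, m, 16, 19, u), (26, 3, m, 16, 19, z), (34, 37, m, 16, 19, a), (34, 37, m, 16, 19, k), (34, 37, m, 16, 19, m), (34, 37, m, 16, 19, u), (34, 37, m, 16, 19, z), (7, 2, m, 16, 19, a), (7, 2, m, 16, 19, k), (7, 2, m, 16, 19, m), (7, 2, m, 16, 19, u), (7, 2, m, 16, 19, z)}
π[E, C]: project onto (E, C) (10 duplicate(s) eliminated) → {(a, m), (k, m), (m, m), (u, m), (z, m)}

{(a, m), (k, m), (m, m), (u, m), (z, m)}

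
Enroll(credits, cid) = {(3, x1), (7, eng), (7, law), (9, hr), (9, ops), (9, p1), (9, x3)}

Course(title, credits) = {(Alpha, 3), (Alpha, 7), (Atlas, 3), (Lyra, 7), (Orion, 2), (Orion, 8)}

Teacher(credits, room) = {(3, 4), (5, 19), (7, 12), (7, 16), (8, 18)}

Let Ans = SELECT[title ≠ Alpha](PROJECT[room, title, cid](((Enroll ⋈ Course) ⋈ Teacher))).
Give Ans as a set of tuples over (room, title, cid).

Joining Enroll and Course on credits yields {(3, x1, Alpha), (3, x1, Atlas), (7, eng, Alpha), (7, eng, Lyra), (7, law, Alpha), (7, law, Lyra)}.
Joining (Enroll ⋈ Course) and Teacher on credits yields {(3, x1, Alpha, 4), (3, x1, Atlas, 4), (7, eng, Alpha, 12), (7, eng, Alpha, 16), (7, eng, Lyra, 12), (7, eng, Lyra, 16), (7, law, Alpha, 12), (7, law, Alpha, 16), (7, law, Lyra, 12), (7, law, Lyra, 16)}.
π_{room, title, cid} gives {(12, Alpha, eng), (12, Alpha, law), (12, Lyra, eng), (12, Lyra, law), (16, Alpha, eng), (16, Alpha, law), (16, Lyra, eng), (16, Lyra, law), (4, Alpha, x1), (4, Atlas, x1)}.
Filtering on title ≠ Alpha leaves {(12, Lyra, eng), (12, Lyra, law), (16, Lyra, eng), (16, Lyra, law), (4, Atlas, x1)}.

{(12, Lyra, eng), (12, Lyra, law), (16, Lyra, eng), (16, Lyra, law), (4, Atlas, x1)}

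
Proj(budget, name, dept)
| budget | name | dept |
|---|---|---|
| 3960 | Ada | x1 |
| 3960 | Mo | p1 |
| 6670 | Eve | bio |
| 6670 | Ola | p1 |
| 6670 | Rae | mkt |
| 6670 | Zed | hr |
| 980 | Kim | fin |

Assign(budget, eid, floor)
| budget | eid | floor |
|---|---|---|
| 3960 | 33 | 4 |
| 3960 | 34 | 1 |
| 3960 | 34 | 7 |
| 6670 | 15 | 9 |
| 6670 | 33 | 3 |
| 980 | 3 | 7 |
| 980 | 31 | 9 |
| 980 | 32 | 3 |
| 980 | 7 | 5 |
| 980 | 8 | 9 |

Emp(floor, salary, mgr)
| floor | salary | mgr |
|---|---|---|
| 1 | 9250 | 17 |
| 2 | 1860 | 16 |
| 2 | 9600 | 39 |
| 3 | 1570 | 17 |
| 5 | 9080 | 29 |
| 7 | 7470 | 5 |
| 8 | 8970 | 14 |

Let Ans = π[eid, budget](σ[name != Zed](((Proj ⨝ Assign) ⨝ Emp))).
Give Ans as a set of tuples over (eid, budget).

{(3, 980), (32, 980), (33, 6670), (34, 3960), (7, 980)}

Joining Proj and Assign on budget yields {(3960, Ada, x1, 33, 4), (3960, Ada, x1, 34, 1), (3960, Ada, x1, 34, 7), (3960, Mo, p1, 33, 4), (3960, Mo, p1, 34, 1), (3960, Mo, p1, 34, 7), (6670, Eve, bio, 15, 9), (6670, Eve, bio, 33, 3), (6670, Ola, p1, 15, 9), (6670, Ola, p1, 33, 3), (6670, Rae, mkt, 15, 9), (6670, Rae, mkt, 33, 3), (6670, Zed, hr, 15, 9), (6670, Zed, hr, 33, 3), (980, Kim, fin, 3, 7), (980, Kim, fin, 31, 9), (980, Kim, fin, 32, 3), (980, Kim, fin, 7, 5), (980, Kim, fin, 8, 9)}.
Joining (Proj ⨝ Assign) and Emp on floor yields {(3960, Ada, x1, 34, 1, 9250, 17), (3960, Ada, x1, 34, 7, 7470, 5), (3960, Mo, p1, 34, 1, 9250, 17), (3960, Mo, p1, 34, 7, 7470, 5), (6670, Eve, bio, 33, 3, 1570, 17), (6670, Ola, p1, 33, 3, 1570, 17), (6670, Rae, mkt, 33, 3, 1570, 17), (6670, Zed, hr, 33, 3, 1570, 17), (980, Kim, fin, 3, 7, 7470, 5), (980, Kim, fin, 32, 3, 1570, 17), (980, Kim, fin, 7, 5, 9080, 29)}.
Selection name != Zed: {(3960, Ada, x1, 34, 1, 9250, 17), (3960, Ada, x1, 34, 7, 7470, 5), (3960, Mo, p1, 34, 1, 9250, 17), (3960, Mo, p1, 34, 7, 7470, 5), (6670, Eve, bio, 33, 3, 1570, 17), (6670, Ola, p1, 33, 3, 1570, 17), (6670, Rae, mkt, 33, 3, 1570, 17), (980, Kim, fin, 3, 7, 7470, 5), (980, Kim, fin, 32, 3, 1570, 17), (980, Kim, fin, 7, 5, 9080, 29)}
Keep only column(s) eid, budget (5 duplicate(s) eliminated): {(3, 980), (32, 980), (33, 6670), (34, 3960), (7, 980)}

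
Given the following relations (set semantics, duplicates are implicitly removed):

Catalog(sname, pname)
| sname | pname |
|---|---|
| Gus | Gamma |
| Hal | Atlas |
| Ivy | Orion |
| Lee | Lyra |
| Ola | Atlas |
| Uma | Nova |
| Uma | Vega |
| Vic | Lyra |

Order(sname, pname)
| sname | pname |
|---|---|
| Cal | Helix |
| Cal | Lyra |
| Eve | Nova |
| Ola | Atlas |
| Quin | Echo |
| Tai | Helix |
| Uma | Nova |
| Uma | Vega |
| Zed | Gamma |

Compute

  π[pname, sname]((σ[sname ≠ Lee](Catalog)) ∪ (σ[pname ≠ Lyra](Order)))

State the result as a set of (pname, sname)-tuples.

Apply σ_{sname ≠ Lee}; surviving tuples: {(Gus, Gamma), (Hal, Atlas), (Ivy, Orion), (Ola, Atlas), (Uma, Nova), (Uma, Vega), (Vic, Lyra)}
Apply σ_{pname ≠ Lyra}; surviving tuples: {(Cal, Helix), (Eve, Nova), (Ola, Atlas), (Quin, Echo), (Tai, Helix), (Uma, Nova), (Uma, Vega), (Zed, Gamma)}
Taking the union: {(Cal, Helix), (Eve, Nova), (Gus, Gamma), (Hal, Atlas), (Ivy, Orion), (Ola, Atlas), (Quin, Echo), (Tai, Helix), (Uma, Nova), (Uma, Vega), (Vic, Lyra), (Zed, Gamma)}
π[pname, sname]: project onto (pname, sname) → {(Atlas, Hal), (Atlas, Ola), (Echo, Quin), (Gamma, Gus), (Gamma, Zed), (Helix, Cal), (Helix, Tai), (Lyra, Vic), (Nova, Eve), (Nova, Uma), (Orion, Ivy), (Vega, Uma)}

{(Atlas, Hal), (Atlas, Ola), (Echo, Quin), (Gamma, Gus), (Gamma, Zed), (Helix, Cal), (Helix, Tai), (Lyra, Vic), (Nova, Eve), (Nova, Uma), (Orion, Ivy), (Vega, Uma)}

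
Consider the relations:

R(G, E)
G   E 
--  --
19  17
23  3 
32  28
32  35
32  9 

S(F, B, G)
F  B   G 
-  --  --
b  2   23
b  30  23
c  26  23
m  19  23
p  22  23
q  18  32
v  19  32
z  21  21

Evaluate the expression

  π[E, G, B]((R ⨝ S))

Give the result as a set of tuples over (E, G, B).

{(28, 32, 18), (28, 32, 19), (3, 23, 19), (3, 23, 2), (3, 23, 22), (3, 23, 26), (3, 23, 30), (35, 32, 18), (35, 32, 19), (9, 32, 18), (9, 32, 19)}

R ⋈ S (natural join on G): {(23, 3, b, 2), (23, 3, b, 30), (23, 3, c, 26), (23, 3, m, 19), (23, 3, p, 22), (32, 28, q, 18), (32, 28, v, 19), (32, 35, q, 18), (32, 35, v, 19), (32, 9, q, 18), (32, 9, v, 19)}
Keep only column(s) E, G, B: {(28, 32, 18), (28, 32, 19), (3, 23, 19), (3, 23, 2), (3, 23, 22), (3, 23, 26), (3, 23, 30), (35, 32, 18), (35, 32, 19), (9, 32, 18), (9, 32, 19)}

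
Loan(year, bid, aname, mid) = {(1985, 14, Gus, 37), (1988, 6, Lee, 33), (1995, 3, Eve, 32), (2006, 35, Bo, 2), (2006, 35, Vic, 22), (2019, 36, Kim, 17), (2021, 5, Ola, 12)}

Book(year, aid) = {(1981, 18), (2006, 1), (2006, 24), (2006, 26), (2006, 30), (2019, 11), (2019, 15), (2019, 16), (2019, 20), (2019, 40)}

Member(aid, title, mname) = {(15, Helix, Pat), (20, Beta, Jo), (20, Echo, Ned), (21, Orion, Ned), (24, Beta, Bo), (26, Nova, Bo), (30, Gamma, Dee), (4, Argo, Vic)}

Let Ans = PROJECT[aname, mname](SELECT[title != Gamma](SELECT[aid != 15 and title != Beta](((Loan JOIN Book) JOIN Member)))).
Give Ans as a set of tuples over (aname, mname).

{(Bo, Bo), (Kim, Ned), (Vic, Bo)}

Joining Loan and Book on year yields {(2006, 35, Bo, 2, 1), (2006, 35, Bo, 2, 24), (2006, 35, Bo, 2, 26), (2006, 35, Bo, 2, 30), (2006, 35, Vic, 22, 1), (2006, 35, Vic, 22, 24), (2006, 35, Vic, 22, 26), (2006, 35, Vic, 22, 30), (2019, 36, Kim, 17, 11), (2019, 36, Kim, 17, 15), (2019, 36, Kim, 17, 16), (2019, 36, Kim, 17, 20), (2019, 36, Kim, 17, 40)}.
Joining (Loan JOIN Book) and Member on aid yields {(2006, 35, Bo, 2, 24, Beta, Bo), (2006, 35, Bo, 2, 26, Nova, Bo), (2006, 35, Bo, 2, 30, Gamma, Dee), (2006, 35, Vic, 22, 24, Beta, Bo), (2006, 35, Vic, 22, 26, Nova, Bo), (2006, 35, Vic, 22, 30, Gamma, Dee), (2019, 36, Kim, 17, 15, Helix, Pat), (2019, 36, Kim, 17, 20, Beta, Jo), (2019, 36, Kim, 17, 20, Echo, Ned)}.
Apply σ_{aid != 15 and title != Beta}; surviving tuples: {(2006, 35, Bo, 2, 26, Nova, Bo), (2006, 35, Bo, 2, 30, Gamma, Dee), (2006, 35, Vic, 22, 26, Nova, Bo), (2006, 35, Vic, 22, 30, Gamma, Dee), (2019, 36, Kim, 17, 20, Echo, Ned)}
Apply σ_{title != Gamma}; surviving tuples: {(2006, 35, Bo, 2, 26, Nova, Bo), (2006, 35, Vic, 22, 26, Nova, Bo), (2019, 36, Kim, 17, 20, Echo, Ned)}
Projecting to aname, mname: {(Bo, Bo), (Kim, Ned), (Vic, Bo)}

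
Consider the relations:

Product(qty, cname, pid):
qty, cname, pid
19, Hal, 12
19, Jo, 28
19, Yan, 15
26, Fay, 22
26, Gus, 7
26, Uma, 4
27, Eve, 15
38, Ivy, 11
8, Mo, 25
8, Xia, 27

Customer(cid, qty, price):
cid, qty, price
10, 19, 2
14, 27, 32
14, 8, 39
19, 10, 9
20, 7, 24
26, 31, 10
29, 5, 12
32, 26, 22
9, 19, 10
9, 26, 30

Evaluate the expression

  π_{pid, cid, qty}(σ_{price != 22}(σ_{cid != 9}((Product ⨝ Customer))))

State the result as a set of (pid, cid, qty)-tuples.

Natural join on qty: {(19, Hal, 12, 10, 2), (19, Hal, 12, 9, 10), (19, Jo, 28, 10, 2), (19, Jo, 28, 9, 10), (19, Yan, 15, 10, 2), (19, Yan, 15, 9, 10), (26, Fay, 22, 32, 22), (26, Fay, 22, 9, 30), (26, Gus, 7, 32, 22), (26, Gus, 7, 9, 30), (26, Uma, 4, 32, 22), (26, Uma, 4, 9, 30), (27, Eve, 15, 14, 32), (8, Mo, 25, 14, 39), (8, Xia, 27, 14, 39)}
σ[cid != 9]: keep tuples satisfying cid != 9 → {(19, Hal, 12, 10, 2), (19, Jo, 28, 10, 2), (19, Yan, 15, 10, 2), (26, Fay, 22, 32, 22), (26, Gus, 7, 32, 22), (26, Uma, 4, 32, 22), (27, Eve, 15, 14, 32), (8, Mo, 25, 14, 39), (8, Xia, 27, 14, 39)}
σ[price != 22]: keep tuples satisfying price != 22 → {(19, Hal, 12, 10, 2), (19, Jo, 28, 10, 2), (19, Yan, 15, 10, 2), (27, Eve, 15, 14, 32), (8, Mo, 25, 14, 39), (8, Xia, 27, 14, 39)}
π_{pid, cid, qty} gives {(12, 10, 19), (15, 10, 19), (15, 14, 27), (25, 14, 8), (27, 14, 8), (28, 10, 19)}.

{(12, 10, 19), (15, 10, 19), (15, 14, 27), (25, 14, 8), (27, 14, 8), (28, 10, 19)}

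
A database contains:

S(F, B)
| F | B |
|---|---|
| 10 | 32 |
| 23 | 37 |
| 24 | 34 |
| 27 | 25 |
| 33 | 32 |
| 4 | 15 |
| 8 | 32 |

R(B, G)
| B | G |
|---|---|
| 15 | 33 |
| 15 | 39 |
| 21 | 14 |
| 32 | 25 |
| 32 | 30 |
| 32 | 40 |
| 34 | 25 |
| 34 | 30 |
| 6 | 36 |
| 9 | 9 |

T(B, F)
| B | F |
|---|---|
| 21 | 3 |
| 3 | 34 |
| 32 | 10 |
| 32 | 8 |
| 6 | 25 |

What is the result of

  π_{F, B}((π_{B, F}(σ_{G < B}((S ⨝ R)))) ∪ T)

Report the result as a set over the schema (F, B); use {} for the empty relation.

S ⋈ R (natural join on B): {(10, 32, 25), (10, 32, 30), (10, 32, 40), (24, 34, 25), (24, 34, 30), (33, 32, 25), (33, 32, 30), (33, 32, 40), (4, 15, 33), (4, 15, 39), (8, 32, 25), (8, 32, 30), (8, 32, 40)}
Filtering on G < B leaves {(10, 32, 25), (10, 32, 30), (24, 34, 25), (24, 34, 30), (33, 32, 25), (33, 32, 30), (8, 32, 25), (8, 32, 30)}.
Keep only column(s) B, F (4 duplicate(s) eliminated): {(32, 10), (32, 33), (32, 8), (34, 24)}
Union: {(32, 10), (32, 33), (32, 8), (34, 24)} with {(21, 3), (3, 34), (32, 10), (32, 8), (6, 25)} → {(21, 3), (3, 34), (32, 10), (32, 33), (32, 8), (34, 24), (6, 25)}
Keep only column(s) F, B: {(10, 32), (24, 34), (25, 6), (3, 21), (33, 32), (34, 3), (8, 32)}

{(10, 32), (24, 34), (25, 6), (3, 21), (33, 32), (34, 3), (8, 32)}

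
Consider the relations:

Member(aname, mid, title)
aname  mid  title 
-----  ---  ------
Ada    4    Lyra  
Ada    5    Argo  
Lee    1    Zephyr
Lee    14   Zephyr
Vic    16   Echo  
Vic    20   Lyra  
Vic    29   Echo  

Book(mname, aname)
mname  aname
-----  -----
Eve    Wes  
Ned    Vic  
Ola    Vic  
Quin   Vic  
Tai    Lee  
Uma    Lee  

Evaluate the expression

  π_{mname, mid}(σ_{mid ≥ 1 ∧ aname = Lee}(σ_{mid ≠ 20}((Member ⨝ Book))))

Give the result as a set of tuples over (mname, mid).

Joining Member and Book on aname yields {(Lee, 1, Zephyr, Tai), (Lee, 1, Zephyr, Uma), (Lee, 14, Zephyr, Tai), (Lee, 14, Zephyr, Uma), (Vic, 16, Echo, Ned), (Vic, 16, Echo, Ola), (Vic, 16, Echo, Quin), (Vic, 20, Lyra, Ned), (Vic, 20, Lyra, Ola), (Vic, 20, Lyra, Quin), (Vic, 29, Echo, Ned), (Vic, 29, Echo, Ola), (Vic, 29, Echo, Quin)}.
σ[mid ≠ 20]: keep tuples satisfying mid ≠ 20 → {(Lee, 1, Zephyr, Tai), (Lee, 1, Zephyr, Uma), (Lee, 14, Zephyr, Tai), (Lee, 14, Zephyr, Uma), (Vic, 16, Echo, Ned), (Vic, 16, Echo, Ola), (Vic, 16, Echo, Quin), (Vic, 29, Echo, Ned), (Vic, 29, Echo, Ola), (Vic, 29, Echo, Quin)}
σ[mid ≥ 1 ∧ aname = Lee]: keep tuples satisfying mid ≥ 1 ∧ aname = Lee → {(Lee, 1, Zephyr, Tai), (Lee, 1, Zephyr, Uma), (Lee, 14, Zephyr, Tai), (Lee, 14, Zephyr, Uma)}
Keep only column(s) mname, mid: {(Tai, 1), (Tai, 14), (Uma, 1), (Uma, 14)}

{(Tai, 1), (Tai, 14), (Uma, 1), (Uma, 14)}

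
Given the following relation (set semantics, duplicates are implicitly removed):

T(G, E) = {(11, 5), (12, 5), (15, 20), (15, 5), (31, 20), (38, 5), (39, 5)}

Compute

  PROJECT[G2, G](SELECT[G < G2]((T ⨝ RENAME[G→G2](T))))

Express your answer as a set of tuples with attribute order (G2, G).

ρ[G→G2]: schema becomes (G2, E); tuples unchanged.
T ⋈ RENAME[G→G2](T) (natural join on E): {(11, 5, 11), (11, 5, 12), (11, 5, 15), (11, 5, 38), (11, 5, 39), (12, 5, 11), (12, 5, 12), (12, 5, 15), (12, 5, 38), (12, 5, 39), (15, 20, 15), (15, 20, 31), (15, 5, 11), (15, 5, 12), (15, 5, 15), (15, 5, 38), (15, 5, 39), (31, 20, 15), (31, 20, 31), (38, 5, 11), (38, 5, 12), (38, 5, 15), (38, 5, 38), (38, 5, 39), (39, 5, 11), (39, 5, 12), (39, 5, 15), (39, 5, 38), (39, 5, 39)}
σ[G < G2]: keep tuples satisfying G < G2 → {(11, 5, 12), (11, 5, 15), (11, 5, 38), (11, 5, 39), (12, 5, 15), (12, 5, 38), (12, 5, 39), (15, 20, 31), (15, 5, 38), (15, 5, 39), (38, 5, 39)}
Projecting to G2, G: {(12, 11), (15, 11), (15, 12), (31, 15), (38, 11), (38, 12), (38, 15), (39, 11), (39, 12), (39, 15), (39, 38)}

{(12, 11), (15, 11), (15, 12), (31, 15), (38, 11), (38, 12), (38, 15), (39, 11), (39, 12), (39, 15), (39, 38)}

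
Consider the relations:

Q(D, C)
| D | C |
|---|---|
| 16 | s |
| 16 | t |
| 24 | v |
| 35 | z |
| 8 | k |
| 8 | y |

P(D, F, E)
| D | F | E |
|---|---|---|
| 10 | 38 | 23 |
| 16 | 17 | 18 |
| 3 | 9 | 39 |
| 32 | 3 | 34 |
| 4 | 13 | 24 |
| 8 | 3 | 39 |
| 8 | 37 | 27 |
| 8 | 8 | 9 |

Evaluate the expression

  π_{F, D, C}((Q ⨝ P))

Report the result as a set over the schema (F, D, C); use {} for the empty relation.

{(17, 16, s), (17, 16, t), (3, 8, k), (3, 8, y), (37, 8, k), (37, 8, y), (8, 8, k), (8, 8, y)}

Joining Q and P on D yields {(16, s, 17, 18), (16, t, 17, 18), (8, k, 3, 39), (8, k, 37, 27), (8, k, 8, 9), (8, y, 3, 39), (8, y, 37, 27), (8, y, 8, 9)}.
π_{F, D, C} gives {(17, 16, s), (17, 16, t), (3, 8, k), (3, 8, y), (37, 8, k), (37, 8, y), (8, 8, k), (8, 8, y)}.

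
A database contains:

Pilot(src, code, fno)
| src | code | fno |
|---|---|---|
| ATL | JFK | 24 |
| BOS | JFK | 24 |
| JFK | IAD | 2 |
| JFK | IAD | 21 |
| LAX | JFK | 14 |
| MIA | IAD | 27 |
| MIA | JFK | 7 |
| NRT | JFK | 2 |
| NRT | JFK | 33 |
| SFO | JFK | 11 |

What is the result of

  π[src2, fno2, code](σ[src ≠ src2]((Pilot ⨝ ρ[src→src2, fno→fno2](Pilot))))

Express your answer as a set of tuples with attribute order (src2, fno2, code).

ρ[src→src2, fno→fno2]: schema becomes (src2, code, fno2); tuples unchanged.
Pilot ⋈ ρ[src→src2, fno→fno2](Pilot) (natural join on code): {(ATL, JFK, 24, ATL, 24), (ATL, JFK, 24, BOS, 24), (ATL, JFK, 24, LAX, 14), (ATL, JFK, 24, MIA, 7), (ATL, JFK, 24, NRT, 2), (ATL, JFK, 24, NRT, 33), (ATL, JFK, 24, SFO, 11), (BOS, JFK, 24, ATL, 24), (BOS, JFK, 24, BOS, 24), (BOS, JFK, 24, LAX, 14), (BOS, JFK, 24, MIA, 7), (BOS, JFK, 24, NRT, 2), (BOS, JFK, 24, NRT, 33), (BOS, JFK, 24, SFO, 11), (JFK, IAD, 2, JFK, 2), (JFK, IAD, 2, JFK, 21), (JFK, IAD, 2, MIA, 27), (JFK, IAD, 21, JFK, 2), (JFK, IAD, 21, JFK, 21), (JFK, IAD, 21, MIA, 27), (LAX, JFK, 14, ATL, 24), (LAX, JFK, 14, BOS, 24), (LAX, JFK, 14, LAX, 14), (LAX, JFK, 14, MIA, 7), (LAX, JFK, 14, NRT, 2), (LAX, JFK, 14, NRT, 33), (LAX, JFK, 14, SFO, 11), (MIA, IAD, 27, JFK, 2), (MIA, IAD, 27, JFK, 21), (MIA, IAD, 27, MIA, 27), (MIA, JFK, 7, ATL, 24), (MIA, JFK, 7, BOS, 24), (MIA, JFK, 7, LAX, 14), (MIA, JFK, 7, MIA, 7), (MIA, JFK, 7, NRT, 2), (MIA, JFK, 7, NRT, 33), (MIA, JFK, 7, SFO, 11), (NRT, JFK, 2, ATL, 24), (NRT, JFK, 2, BOS, 24), (NRT, JFK, 2, LAX, 14), (NRT, JFK, 2, MIA, 7), (NRT, JFK, 2, NRT, 2), (NRT, JFK, 2, NRT, 33), (NRT, JFK, 2, SFO, 11), (NRT, JFK, 33, ATL, 24), (NRT, JFK, 33, BOS, 24), (NRT, JFK, 33, LAX, 14), (NRT, JFK, 33, MIA, 7), (NRT, JFK, 33, NRT, 2), (NRT, JFK, 33, NRT, 33), (NRT, JFK, 33, SFO, 11), (SFO, JFK, 11, ATL, 24), (SFO, JFK, 11, BOS, 24), (SFO, JFK, 11, LAX, 14), (SFO, JFK, 11, MIA, 7), (SFO, JFK, 11, NRT, 2), (SFO, JFK, 11, NRT, 33), (SFO, JFK, 11, SFO, 11)}
Selection src ≠ src2: {(ATL, JFK, 24, BOS, 24), (ATL, JFK, 24, LAX, 14), (ATL, JFK, 24, MIA, 7), (ATL, JFK, 24, NRT, 2), (ATL, JFK, 24, NRT, 33), (ATL, JFK, 24, SFO, 11), (BOS, JFK, 24, ATL, 24), (BOS, JFK, 24, LAX, 14), (BOS, JFK, 24, MIA, 7), (BOS, JFK, 24, NRT, 2), (BOS, JFK, 24, NRT, 33), (BOS, JFK, 24, SFO, 11), (JFK, IAD, 2, MIA, 27), (JFK, IAD, 21, MIA, 27), (LAX, JFK, 14, ATL, 24), (LAX, JFK, 14, BOS, 24), (LAX, JFK, 14, MIA, 7), (LAX, JFK, 14, NRT, 2), (LAX, JFK, 14, NRT, 33), (LAX, JFK, 14, SFO, 11), (MIA, IAD, 27, JFK, 2), (MIA, IAD, 27, JFK, 21), (MIA, JFK, 7, ATL, 24), (MIA, JFK, 7, BOS, 24), (MIA, JFK, 7, LAX, 14), (MIA, JFK, 7, NRT, 2), (MIA, JFK, 7, NRT, 33), (MIA, JFK, 7, SFO, 11), (NRT, JFK, 2, ATL, 24), (NRT, JFK, 2, BOS, 24), (NRT, JFK, 2, LAX, 14), (NRT, JFK, 2, MIA, 7), (NRT, JFK, 2, SFO, 11), (NRT, JFK, 33, ATL, 24), (NRT, JFK, 33, BOS, 24), (NRT, JFK, 33, LAX, 14), (NRT, JFK, 33, MIA, 7), (NRT, JFK, 33, SFO, 11), (SFO, JFK, 11, ATL, 24), (SFO, JFK, 11, BOS, 24), (SFO, JFK, 11, LAX, 14), (SFO, JFK, 11, MIA, 7), (SFO, JFK, 11, NRT, 2), (SFO, JFK, 11, NRT, 33)}
Projecting to src2, fno2, code (34 duplicate(s) eliminated): {(ATL, 24, JFK), (BOS, 24, JFK), (JFK, 2, IAD), (JFK, 21, IAD), (LAX, 14, JFK), (MIA, 27, IAD), (MIA, 7, JFK), (NRT, 2, JFK), (NRT, 33, JFK), (SFO, 11, JFK)}

{(ATL, 24, JFK), (BOS, 24, JFK), (JFK, 2, IAD), (JFK, 21, IAD), (LAX, 14, JFK), (MIA, 27, IAD), (MIA, 7, JFK), (NRT, 2, JFK), (NRT, 33, JFK), (SFO, 11, JFK)}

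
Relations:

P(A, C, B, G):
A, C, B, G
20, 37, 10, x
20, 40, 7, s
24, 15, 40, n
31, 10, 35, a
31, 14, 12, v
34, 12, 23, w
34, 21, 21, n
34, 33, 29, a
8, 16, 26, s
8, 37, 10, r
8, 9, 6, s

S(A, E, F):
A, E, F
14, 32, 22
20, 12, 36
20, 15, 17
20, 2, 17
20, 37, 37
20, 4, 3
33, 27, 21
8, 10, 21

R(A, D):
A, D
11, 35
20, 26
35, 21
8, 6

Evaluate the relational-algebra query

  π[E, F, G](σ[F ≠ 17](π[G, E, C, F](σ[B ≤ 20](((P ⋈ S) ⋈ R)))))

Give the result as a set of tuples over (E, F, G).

{(10, 21, r), (10, 21, s), (12, 36, s), (12, 36, x), (37, 37, s), (37, 37, x), (4, 3, s), (4, 3, x)}

Joining P and S on A yields {(20, 37, 10, x, 12, 36), (20, 37, 10, x, 15, 17), (20, 37, 10, x, 2, 17), (20, 37, 10, x, 37, 37), (20, 37, 10, x, 4, 3), (20, 40, 7, s, 12, 36), (20, 40, 7, s, 15, 17), (20, 40, 7, s, 2, 17), (20, 40, 7, s, 37, 37), (20, 40, 7, s, 4, 3), (8, 16, 26, s, 10, 21), (8, 37, 10, r, 10, 21), (8, 9, 6, s, 10, 21)}.
Joining (P ⋈ S) and R on A yields {(20, 37, 10, x, 12, 36, 26), (20, 37, 10, x, 15, 17, 26), (20, 37, 10, x, 2, 17, 26), (20, 37, 10, x, 37, 37, 26), (20, 37, 10, x, 4, 3, 26), (20, 40, 7, s, 12, 36, 26), (20, 40, 7, s, 15, 17, 26), (20, 40, 7, s, 2, 17, 26), (20, 40, 7, s, 37, 37, 26), (20, 40, 7, s, 4, 3, 26), (8, 16, 26, s, 10, 21, 6), (8, 37, 10, r, 10, 21, 6), (8, 9, 6, s, 10, 21, 6)}.
σ[B ≤ 20]: keep tuples satisfying B ≤ 20 → {(20, 37, 10, x, 12, 36, 26), (20, 37, 10, x, 15, 17, 26), (20, 37, 10, x, 2, 17, 26), (20, 37, 10, x, 37, 37, 26), (20, 37, 10, x, 4, 3, 26), (20, 40, 7, s, 12, 36, 26), (20, 40, 7, s, 15, 17, 26), (20, 40, 7, s, 2, 17, 26), (20, 40, 7, s, 37, 37, 26), (20, 40, 7, s, 4, 3, 26), (8, 37, 10, r, 10, 21, 6), (8, 9, 6, s, 10, 21, 6)}
Keep only column(s) G, E, C, F: {(r, 10, 37, 21), (s, 10, 9, 21), (s, 12, 40, 36), (s, 15, 40, 17), (s, 2, 40, 17), (s, 37, 40, 37), (s, 4, 40, 3), (x, 12, 37, 36), (x, 15, 37, 17), (x, 2, 37, 17), (x, 37, 37, 37), (x, 4, 37, 3)}
σ[F ≠ 17]: keep tuples satisfying F ≠ 17 → {(r, 10, 37, 21), (s, 10, 9, 21), (s, 12, 40, 36), (s, 37, 40, 37), (s, 4, 40, 3), (x, 12, 37, 36), (x, 37, 37, 37), (x, 4, 37, 3)}
Keep only column(s) E, F, G: {(10, 21, r), (10, 21, s), (12, 36, s), (12, 36, x), (37, 37, s), (37, 37, x), (4, 3, s), (4, 3, x)}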